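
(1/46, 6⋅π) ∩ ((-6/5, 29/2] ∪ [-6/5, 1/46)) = (1/46, 29/2]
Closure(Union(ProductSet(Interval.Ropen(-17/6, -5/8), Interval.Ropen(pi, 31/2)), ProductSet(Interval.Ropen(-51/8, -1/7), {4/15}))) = Union(ProductSet({-17/6, -5/8}, Interval(pi, 31/2)), ProductSet(Interval(-51/8, -1/7), {4/15}), ProductSet(Interval(-17/6, -5/8), {31/2, pi}), ProductSet(Interval.Ropen(-17/6, -5/8), Interval.Ropen(pi, 31/2)))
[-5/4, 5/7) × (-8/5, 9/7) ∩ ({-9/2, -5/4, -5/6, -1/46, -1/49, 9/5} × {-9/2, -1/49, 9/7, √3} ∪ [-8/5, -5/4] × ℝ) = ({-5/4} × (-8/5, 9/7)) ∪ ({-5/4, -5/6, -1/46, -1/49} × {-1/49})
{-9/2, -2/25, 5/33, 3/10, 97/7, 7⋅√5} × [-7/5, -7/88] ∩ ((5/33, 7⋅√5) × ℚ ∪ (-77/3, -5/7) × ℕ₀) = {3/10, 97/7} × (ℚ ∩ [-7/5, -7/88])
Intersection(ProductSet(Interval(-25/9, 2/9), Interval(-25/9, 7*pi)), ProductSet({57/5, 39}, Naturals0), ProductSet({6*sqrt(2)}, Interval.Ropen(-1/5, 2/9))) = EmptySet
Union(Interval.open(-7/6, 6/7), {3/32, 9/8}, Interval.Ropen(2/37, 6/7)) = Union({9/8}, Interval.open(-7/6, 6/7))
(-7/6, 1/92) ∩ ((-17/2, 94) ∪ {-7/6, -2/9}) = (-7/6, 1/92)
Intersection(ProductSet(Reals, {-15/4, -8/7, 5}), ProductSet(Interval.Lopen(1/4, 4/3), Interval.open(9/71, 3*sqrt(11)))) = ProductSet(Interval.Lopen(1/4, 4/3), {5})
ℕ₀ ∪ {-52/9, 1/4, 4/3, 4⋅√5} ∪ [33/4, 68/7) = {-52/9, 1/4, 4/3} ∪ ℕ₀ ∪ [33/4, 68/7)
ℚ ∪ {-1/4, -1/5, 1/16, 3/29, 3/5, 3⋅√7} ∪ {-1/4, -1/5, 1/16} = ℚ ∪ {3⋅√7}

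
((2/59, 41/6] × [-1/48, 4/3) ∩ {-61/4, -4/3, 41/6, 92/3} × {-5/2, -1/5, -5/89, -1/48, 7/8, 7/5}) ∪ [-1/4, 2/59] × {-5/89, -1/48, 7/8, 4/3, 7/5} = ({41/6} × {-1/48, 7/8}) ∪ ([-1/4, 2/59] × {-5/89, -1/48, 7/8, 4/3, 7/5})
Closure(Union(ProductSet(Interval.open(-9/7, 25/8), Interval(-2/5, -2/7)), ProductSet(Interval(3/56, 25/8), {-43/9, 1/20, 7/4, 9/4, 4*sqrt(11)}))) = Union(ProductSet(Interval(-9/7, 25/8), Interval(-2/5, -2/7)), ProductSet(Interval(3/56, 25/8), {-43/9, 1/20, 7/4, 9/4, 4*sqrt(11)}))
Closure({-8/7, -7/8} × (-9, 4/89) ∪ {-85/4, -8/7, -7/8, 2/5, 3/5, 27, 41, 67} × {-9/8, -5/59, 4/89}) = ({-8/7, -7/8} × [-9, 4/89]) ∪ ({-85/4, -8/7, -7/8, 2/5, 3/5, 27, 41, 67} × {-9/8, -5/59, 4/89})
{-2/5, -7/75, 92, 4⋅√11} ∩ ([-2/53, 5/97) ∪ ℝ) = {-2/5, -7/75, 92, 4⋅√11}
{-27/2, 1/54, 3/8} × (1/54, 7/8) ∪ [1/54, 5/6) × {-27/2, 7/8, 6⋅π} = ({-27/2, 1/54, 3/8} × (1/54, 7/8)) ∪ ([1/54, 5/6) × {-27/2, 7/8, 6⋅π})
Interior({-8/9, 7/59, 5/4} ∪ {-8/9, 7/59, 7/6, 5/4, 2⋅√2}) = ∅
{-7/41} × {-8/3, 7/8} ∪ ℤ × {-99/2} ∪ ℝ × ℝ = ℝ × ℝ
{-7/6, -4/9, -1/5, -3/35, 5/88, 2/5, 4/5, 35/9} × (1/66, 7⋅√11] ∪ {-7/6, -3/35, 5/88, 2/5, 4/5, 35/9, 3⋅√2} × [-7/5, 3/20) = ({-7/6, -3/35, 5/88, 2/5, 4/5, 35/9, 3⋅√2} × [-7/5, 3/20)) ∪ ({-7/6, -4/9, -1/5, -3/35, 5/88, 2/5, 4/5, 35/9} × (1/66, 7⋅√11])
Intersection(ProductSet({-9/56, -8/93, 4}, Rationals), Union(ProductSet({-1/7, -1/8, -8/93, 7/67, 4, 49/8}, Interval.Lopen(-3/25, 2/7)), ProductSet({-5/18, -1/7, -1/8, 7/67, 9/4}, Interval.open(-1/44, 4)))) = ProductSet({-8/93, 4}, Intersection(Interval.Lopen(-3/25, 2/7), Rationals))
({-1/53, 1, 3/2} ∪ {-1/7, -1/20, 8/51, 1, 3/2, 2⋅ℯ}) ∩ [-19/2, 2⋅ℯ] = {-1/7, -1/20, -1/53, 8/51, 1, 3/2, 2⋅ℯ}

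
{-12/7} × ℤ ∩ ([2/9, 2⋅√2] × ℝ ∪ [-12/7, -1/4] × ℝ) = {-12/7} × ℤ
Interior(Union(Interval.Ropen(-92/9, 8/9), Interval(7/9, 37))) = Interval.open(-92/9, 37)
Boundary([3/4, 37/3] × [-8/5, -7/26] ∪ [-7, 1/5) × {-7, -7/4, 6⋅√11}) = ({3/4, 37/3} × [-8/5, -7/26]) ∪ ([3/4, 37/3] × {-8/5, -7/26}) ∪ ([-7, 1/5] × {-7, -7/4, 6⋅√11})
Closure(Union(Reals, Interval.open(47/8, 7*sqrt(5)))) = Interval(-oo, oo)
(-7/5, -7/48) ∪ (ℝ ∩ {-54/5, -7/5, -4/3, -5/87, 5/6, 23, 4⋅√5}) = {-54/5, -5/87, 5/6, 23, 4⋅√5} ∪ [-7/5, -7/48)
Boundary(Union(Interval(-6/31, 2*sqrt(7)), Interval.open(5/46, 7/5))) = {-6/31, 2*sqrt(7)}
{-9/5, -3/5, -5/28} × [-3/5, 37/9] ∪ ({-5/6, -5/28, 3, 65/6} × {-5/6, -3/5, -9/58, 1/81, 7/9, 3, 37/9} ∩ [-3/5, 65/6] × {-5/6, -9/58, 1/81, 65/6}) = ({-5/28, 3, 65/6} × {-5/6, -9/58, 1/81}) ∪ ({-9/5, -3/5, -5/28} × [-3/5, 37/9])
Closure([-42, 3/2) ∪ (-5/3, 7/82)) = [-42, 3/2]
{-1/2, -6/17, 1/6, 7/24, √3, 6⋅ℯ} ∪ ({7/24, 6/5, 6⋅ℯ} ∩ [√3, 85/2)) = {-1/2, -6/17, 1/6, 7/24, √3, 6⋅ℯ}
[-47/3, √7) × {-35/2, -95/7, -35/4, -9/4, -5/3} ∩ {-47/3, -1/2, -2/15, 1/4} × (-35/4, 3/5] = {-47/3, -1/2, -2/15, 1/4} × {-9/4, -5/3}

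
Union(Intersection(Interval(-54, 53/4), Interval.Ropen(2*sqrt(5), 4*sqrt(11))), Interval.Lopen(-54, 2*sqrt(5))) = Interval.Lopen(-54, 53/4)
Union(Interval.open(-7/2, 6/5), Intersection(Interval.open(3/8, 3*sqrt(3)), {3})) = Union({3}, Interval.open(-7/2, 6/5))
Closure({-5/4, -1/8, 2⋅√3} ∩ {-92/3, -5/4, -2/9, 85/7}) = {-5/4}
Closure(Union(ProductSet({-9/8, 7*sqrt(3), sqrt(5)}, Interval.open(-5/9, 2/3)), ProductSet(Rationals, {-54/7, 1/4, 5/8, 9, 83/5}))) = Union(ProductSet({-9/8, 7*sqrt(3), sqrt(5)}, Interval(-5/9, 2/3)), ProductSet(Reals, {-54/7, 1/4, 5/8, 9, 83/5}))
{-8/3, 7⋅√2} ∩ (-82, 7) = {-8/3}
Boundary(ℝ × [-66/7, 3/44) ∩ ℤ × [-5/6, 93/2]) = ℤ × [-5/6, 3/44]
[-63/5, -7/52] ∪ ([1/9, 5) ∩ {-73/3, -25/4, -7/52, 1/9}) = [-63/5, -7/52] ∪ {1/9}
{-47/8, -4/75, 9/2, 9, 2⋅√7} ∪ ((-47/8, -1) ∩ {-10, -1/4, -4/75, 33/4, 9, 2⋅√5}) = {-47/8, -4/75, 9/2, 9, 2⋅√7}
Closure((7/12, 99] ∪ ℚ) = ℚ ∪ (-∞, ∞)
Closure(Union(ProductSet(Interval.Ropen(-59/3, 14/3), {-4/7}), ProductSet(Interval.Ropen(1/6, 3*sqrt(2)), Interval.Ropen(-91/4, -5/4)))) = Union(ProductSet({1/6, 3*sqrt(2)}, Interval(-91/4, -5/4)), ProductSet(Interval(-59/3, 14/3), {-4/7}), ProductSet(Interval(1/6, 3*sqrt(2)), {-91/4, -5/4}), ProductSet(Interval.Ropen(1/6, 3*sqrt(2)), Interval.Ropen(-91/4, -5/4)))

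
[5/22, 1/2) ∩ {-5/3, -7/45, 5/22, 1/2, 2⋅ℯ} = {5/22}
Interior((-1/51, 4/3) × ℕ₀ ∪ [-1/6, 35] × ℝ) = (-1/6, 35) × ℝ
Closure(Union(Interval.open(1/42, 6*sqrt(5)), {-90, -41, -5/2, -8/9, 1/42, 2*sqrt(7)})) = Union({-90, -41, -5/2, -8/9}, Interval(1/42, 6*sqrt(5)))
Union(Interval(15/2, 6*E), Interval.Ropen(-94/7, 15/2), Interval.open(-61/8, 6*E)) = Interval(-94/7, 6*E)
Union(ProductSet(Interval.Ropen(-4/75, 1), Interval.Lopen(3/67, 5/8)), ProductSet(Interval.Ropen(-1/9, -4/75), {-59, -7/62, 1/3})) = Union(ProductSet(Interval.Ropen(-1/9, -4/75), {-59, -7/62, 1/3}), ProductSet(Interval.Ropen(-4/75, 1), Interval.Lopen(3/67, 5/8)))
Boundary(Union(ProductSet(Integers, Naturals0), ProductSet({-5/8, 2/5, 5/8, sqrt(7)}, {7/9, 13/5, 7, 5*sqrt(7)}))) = Union(ProductSet({-5/8, 2/5, 5/8, sqrt(7)}, {7/9, 13/5, 7, 5*sqrt(7)}), ProductSet(Integers, Naturals0))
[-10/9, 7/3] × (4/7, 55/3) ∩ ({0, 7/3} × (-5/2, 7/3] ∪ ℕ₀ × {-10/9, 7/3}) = ({0, 1, 2} × {7/3}) ∪ ({0, 7/3} × (4/7, 7/3])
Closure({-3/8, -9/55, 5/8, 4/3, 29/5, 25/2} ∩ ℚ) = {-3/8, -9/55, 5/8, 4/3, 29/5, 25/2}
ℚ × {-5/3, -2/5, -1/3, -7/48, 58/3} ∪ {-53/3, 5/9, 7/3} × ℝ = ({-53/3, 5/9, 7/3} × ℝ) ∪ (ℚ × {-5/3, -2/5, -1/3, -7/48, 58/3})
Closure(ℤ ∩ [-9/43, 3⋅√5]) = {0, 1, …, 6}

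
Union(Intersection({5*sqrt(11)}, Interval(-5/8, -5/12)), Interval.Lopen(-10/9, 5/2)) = Interval.Lopen(-10/9, 5/2)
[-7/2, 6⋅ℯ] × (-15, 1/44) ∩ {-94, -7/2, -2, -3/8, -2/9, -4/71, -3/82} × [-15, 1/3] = {-7/2, -2, -3/8, -2/9, -4/71, -3/82} × (-15, 1/44)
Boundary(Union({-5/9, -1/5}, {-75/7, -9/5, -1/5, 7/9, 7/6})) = {-75/7, -9/5, -5/9, -1/5, 7/9, 7/6}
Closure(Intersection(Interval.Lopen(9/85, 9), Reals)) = Interval(9/85, 9)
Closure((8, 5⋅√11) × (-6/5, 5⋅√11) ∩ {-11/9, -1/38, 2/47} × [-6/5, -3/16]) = ∅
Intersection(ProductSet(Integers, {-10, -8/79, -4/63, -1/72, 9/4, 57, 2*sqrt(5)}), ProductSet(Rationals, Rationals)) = ProductSet(Integers, {-10, -8/79, -4/63, -1/72, 9/4, 57})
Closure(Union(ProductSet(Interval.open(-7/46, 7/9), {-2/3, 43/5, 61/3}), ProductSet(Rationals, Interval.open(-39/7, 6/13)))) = Union(ProductSet(Interval(-7/46, 7/9), {-2/3, 43/5, 61/3}), ProductSet(Reals, Interval(-39/7, 6/13)))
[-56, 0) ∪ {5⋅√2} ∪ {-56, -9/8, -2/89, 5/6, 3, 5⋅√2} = [-56, 0) ∪ {5/6, 3, 5⋅√2}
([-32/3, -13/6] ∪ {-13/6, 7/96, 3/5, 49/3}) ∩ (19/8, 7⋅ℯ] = {49/3}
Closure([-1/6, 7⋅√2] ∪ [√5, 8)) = [-1/6, 7⋅√2]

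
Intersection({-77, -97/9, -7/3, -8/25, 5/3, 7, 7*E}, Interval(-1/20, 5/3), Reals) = {5/3}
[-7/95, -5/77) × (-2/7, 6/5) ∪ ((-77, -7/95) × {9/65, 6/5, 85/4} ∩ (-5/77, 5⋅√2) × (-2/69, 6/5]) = [-7/95, -5/77) × (-2/7, 6/5)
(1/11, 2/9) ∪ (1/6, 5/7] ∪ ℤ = ℤ ∪ (1/11, 5/7]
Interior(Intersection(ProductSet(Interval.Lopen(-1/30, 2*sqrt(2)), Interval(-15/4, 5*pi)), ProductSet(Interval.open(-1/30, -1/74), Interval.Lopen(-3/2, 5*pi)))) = ProductSet(Interval.open(-1/30, -1/74), Interval.open(-3/2, 5*pi))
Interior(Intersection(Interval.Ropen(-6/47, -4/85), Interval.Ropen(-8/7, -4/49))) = Interval.open(-6/47, -4/49)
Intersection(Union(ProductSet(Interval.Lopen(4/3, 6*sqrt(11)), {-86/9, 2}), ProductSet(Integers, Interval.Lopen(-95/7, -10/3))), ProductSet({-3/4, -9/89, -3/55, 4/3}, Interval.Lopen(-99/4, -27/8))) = EmptySet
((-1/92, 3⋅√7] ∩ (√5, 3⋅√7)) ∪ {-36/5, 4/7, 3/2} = {-36/5, 4/7, 3/2} ∪ (√5, 3⋅√7)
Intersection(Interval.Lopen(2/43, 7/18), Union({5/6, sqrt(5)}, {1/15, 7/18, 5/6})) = {1/15, 7/18}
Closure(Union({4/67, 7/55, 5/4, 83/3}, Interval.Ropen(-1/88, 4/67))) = Union({7/55, 5/4, 83/3}, Interval(-1/88, 4/67))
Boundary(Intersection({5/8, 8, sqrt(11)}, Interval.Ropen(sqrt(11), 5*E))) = {8, sqrt(11)}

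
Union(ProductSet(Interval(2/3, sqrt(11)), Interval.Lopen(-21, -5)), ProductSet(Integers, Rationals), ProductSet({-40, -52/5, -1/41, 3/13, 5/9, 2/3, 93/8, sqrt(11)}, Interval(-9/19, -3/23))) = Union(ProductSet({-40, -52/5, -1/41, 3/13, 5/9, 2/3, 93/8, sqrt(11)}, Interval(-9/19, -3/23)), ProductSet(Integers, Rationals), ProductSet(Interval(2/3, sqrt(11)), Interval.Lopen(-21, -5)))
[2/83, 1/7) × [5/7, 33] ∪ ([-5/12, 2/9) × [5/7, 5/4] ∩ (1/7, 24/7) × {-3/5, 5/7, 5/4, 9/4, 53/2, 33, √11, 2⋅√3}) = ((1/7, 2/9) × {5/7, 5/4}) ∪ ([2/83, 1/7) × [5/7, 33])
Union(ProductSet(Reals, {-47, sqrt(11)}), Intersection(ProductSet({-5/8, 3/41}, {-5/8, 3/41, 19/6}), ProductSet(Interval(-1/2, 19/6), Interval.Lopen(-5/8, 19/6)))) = Union(ProductSet({3/41}, {3/41, 19/6}), ProductSet(Reals, {-47, sqrt(11)}))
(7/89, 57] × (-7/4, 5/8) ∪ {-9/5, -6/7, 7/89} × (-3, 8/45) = ({-9/5, -6/7, 7/89} × (-3, 8/45)) ∪ ((7/89, 57] × (-7/4, 5/8))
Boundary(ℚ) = ℝ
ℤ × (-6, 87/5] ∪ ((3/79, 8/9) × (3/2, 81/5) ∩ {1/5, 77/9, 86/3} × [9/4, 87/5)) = (ℤ × (-6, 87/5]) ∪ ({1/5} × [9/4, 81/5))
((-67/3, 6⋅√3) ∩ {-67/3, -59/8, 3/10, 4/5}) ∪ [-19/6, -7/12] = {-59/8, 3/10, 4/5} ∪ [-19/6, -7/12]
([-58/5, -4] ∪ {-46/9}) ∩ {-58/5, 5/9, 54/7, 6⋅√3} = {-58/5}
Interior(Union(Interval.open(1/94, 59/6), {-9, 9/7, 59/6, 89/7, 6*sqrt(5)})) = Interval.open(1/94, 59/6)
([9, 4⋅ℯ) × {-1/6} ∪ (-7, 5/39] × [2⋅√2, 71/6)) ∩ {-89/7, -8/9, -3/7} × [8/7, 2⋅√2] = {-8/9, -3/7} × {2⋅√2}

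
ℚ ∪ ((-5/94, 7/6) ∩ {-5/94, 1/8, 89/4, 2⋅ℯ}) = ℚ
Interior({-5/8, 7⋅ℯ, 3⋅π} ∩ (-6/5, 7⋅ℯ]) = ∅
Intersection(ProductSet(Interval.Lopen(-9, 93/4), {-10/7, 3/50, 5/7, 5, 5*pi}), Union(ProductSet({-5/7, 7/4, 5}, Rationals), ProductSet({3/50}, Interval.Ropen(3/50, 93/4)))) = Union(ProductSet({3/50}, {3/50, 5/7, 5, 5*pi}), ProductSet({-5/7, 7/4, 5}, {-10/7, 3/50, 5/7, 5}))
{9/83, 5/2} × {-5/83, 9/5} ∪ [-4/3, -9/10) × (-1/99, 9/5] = ({9/83, 5/2} × {-5/83, 9/5}) ∪ ([-4/3, -9/10) × (-1/99, 9/5])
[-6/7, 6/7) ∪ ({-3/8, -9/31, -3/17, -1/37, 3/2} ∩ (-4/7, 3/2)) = [-6/7, 6/7)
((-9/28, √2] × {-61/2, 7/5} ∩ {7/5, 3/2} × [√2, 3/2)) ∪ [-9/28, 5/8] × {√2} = [-9/28, 5/8] × {√2}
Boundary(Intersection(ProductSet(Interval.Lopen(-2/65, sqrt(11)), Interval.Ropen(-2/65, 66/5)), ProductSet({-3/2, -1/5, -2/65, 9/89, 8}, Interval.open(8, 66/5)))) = ProductSet({9/89}, Interval(8, 66/5))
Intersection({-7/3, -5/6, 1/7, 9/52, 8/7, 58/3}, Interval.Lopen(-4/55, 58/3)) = {1/7, 9/52, 8/7, 58/3}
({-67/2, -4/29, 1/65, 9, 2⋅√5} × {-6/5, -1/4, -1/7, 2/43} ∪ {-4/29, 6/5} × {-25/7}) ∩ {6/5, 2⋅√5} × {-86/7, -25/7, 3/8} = {6/5} × {-25/7}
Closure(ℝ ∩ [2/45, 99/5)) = [2/45, 99/5]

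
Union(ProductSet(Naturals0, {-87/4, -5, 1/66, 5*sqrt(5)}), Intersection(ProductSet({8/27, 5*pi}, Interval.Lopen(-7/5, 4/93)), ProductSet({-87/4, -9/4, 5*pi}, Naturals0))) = Union(ProductSet({5*pi}, Range(0, 1, 1)), ProductSet(Naturals0, {-87/4, -5, 1/66, 5*sqrt(5)}))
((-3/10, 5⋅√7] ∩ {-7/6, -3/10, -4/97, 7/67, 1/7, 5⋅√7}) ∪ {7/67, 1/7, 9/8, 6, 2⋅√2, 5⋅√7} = {-4/97, 7/67, 1/7, 9/8, 6, 2⋅√2, 5⋅√7}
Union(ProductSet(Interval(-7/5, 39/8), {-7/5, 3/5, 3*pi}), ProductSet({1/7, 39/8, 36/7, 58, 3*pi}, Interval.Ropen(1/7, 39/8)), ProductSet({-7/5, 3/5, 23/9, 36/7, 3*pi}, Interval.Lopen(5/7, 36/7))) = Union(ProductSet({-7/5, 3/5, 23/9, 36/7, 3*pi}, Interval.Lopen(5/7, 36/7)), ProductSet({1/7, 39/8, 36/7, 58, 3*pi}, Interval.Ropen(1/7, 39/8)), ProductSet(Interval(-7/5, 39/8), {-7/5, 3/5, 3*pi}))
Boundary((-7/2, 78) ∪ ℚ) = (-∞, -7/2] ∪ [78, ∞)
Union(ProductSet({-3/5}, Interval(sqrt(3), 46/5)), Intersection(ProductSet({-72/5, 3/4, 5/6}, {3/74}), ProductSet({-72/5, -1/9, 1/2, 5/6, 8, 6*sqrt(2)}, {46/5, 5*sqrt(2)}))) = ProductSet({-3/5}, Interval(sqrt(3), 46/5))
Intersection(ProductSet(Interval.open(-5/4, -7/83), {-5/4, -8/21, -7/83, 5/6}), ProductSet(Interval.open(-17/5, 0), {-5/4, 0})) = ProductSet(Interval.open(-5/4, -7/83), {-5/4})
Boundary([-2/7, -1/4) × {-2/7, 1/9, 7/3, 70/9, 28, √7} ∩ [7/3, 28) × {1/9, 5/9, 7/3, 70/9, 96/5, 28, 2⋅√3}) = ∅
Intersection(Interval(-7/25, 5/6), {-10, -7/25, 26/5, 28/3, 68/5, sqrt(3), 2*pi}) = {-7/25}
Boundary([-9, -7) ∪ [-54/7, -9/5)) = {-9, -9/5}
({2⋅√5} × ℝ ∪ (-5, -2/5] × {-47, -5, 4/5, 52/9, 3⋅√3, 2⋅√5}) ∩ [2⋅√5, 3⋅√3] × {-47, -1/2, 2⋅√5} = {2⋅√5} × {-47, -1/2, 2⋅√5}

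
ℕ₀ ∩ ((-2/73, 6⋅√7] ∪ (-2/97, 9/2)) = {0, 1, …, 15}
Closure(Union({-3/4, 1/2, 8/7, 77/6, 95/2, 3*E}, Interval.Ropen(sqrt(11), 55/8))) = Union({-3/4, 1/2, 8/7, 77/6, 95/2, 3*E}, Interval(sqrt(11), 55/8))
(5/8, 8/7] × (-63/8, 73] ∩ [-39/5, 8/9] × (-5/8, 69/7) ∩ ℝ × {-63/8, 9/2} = (5/8, 8/9] × {9/2}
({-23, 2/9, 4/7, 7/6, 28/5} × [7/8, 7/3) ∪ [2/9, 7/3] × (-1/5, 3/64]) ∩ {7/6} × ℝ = {7/6} × ((-1/5, 3/64] ∪ [7/8, 7/3))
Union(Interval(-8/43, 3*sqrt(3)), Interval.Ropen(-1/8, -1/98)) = Interval(-8/43, 3*sqrt(3))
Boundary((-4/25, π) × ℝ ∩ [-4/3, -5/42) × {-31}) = [-4/25, -5/42] × {-31}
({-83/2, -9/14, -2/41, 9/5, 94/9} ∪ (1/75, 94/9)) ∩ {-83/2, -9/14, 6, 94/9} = {-83/2, -9/14, 6, 94/9}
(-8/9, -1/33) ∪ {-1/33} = (-8/9, -1/33]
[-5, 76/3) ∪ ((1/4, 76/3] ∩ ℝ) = [-5, 76/3]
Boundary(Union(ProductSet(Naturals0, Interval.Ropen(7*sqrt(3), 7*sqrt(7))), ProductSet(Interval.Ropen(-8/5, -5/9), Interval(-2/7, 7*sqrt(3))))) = Union(ProductSet({-8/5, -5/9}, Interval(-2/7, 7*sqrt(3))), ProductSet(Interval(-8/5, -5/9), {-2/7, 7*sqrt(3)}), ProductSet(Naturals0, Interval(7*sqrt(3), 7*sqrt(7))))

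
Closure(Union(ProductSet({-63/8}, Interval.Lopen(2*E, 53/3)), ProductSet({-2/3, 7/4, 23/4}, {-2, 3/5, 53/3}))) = Union(ProductSet({-63/8}, Interval(2*E, 53/3)), ProductSet({-2/3, 7/4, 23/4}, {-2, 3/5, 53/3}))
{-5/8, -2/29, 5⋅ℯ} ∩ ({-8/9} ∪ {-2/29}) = {-2/29}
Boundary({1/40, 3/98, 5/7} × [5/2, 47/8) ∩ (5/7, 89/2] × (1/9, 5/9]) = ∅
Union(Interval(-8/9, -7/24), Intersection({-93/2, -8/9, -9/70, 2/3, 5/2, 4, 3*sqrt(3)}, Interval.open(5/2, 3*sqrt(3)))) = Union({4}, Interval(-8/9, -7/24))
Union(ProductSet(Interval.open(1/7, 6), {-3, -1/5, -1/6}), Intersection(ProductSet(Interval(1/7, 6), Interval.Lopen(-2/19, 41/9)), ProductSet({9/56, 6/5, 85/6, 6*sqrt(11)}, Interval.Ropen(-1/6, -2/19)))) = ProductSet(Interval.open(1/7, 6), {-3, -1/5, -1/6})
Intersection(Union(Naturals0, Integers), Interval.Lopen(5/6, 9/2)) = Range(1, 5, 1)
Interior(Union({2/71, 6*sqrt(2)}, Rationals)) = EmptySet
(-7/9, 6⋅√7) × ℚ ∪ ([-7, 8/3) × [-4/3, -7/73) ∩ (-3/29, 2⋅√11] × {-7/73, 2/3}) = (-7/9, 6⋅√7) × ℚ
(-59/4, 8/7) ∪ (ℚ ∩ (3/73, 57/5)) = (-59/4, 8/7] ∪ (ℚ ∩ (3/73, 57/5))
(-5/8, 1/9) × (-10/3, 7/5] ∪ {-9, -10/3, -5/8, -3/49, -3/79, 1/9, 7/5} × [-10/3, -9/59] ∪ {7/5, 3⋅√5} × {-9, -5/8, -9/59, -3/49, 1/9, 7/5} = ((-5/8, 1/9) × (-10/3, 7/5]) ∪ ({-9, -10/3, -5/8, -3/49, -3/79, 1/9, 7/5} × [-10/3, -9/59]) ∪ ({7/5, 3⋅√5} × {-9, -5/8, -9/59, -3/49, 1/9, 7/5})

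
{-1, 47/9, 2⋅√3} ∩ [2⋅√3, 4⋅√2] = {47/9, 2⋅√3}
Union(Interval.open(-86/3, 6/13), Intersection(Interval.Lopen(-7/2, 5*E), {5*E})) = Union({5*E}, Interval.open(-86/3, 6/13))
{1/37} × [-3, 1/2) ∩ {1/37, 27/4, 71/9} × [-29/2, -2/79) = {1/37} × [-3, -2/79)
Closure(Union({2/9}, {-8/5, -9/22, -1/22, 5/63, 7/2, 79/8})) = {-8/5, -9/22, -1/22, 5/63, 2/9, 7/2, 79/8}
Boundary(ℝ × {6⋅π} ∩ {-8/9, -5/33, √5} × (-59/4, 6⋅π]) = {-8/9, -5/33, √5} × {6⋅π}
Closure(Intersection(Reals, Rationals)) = Reals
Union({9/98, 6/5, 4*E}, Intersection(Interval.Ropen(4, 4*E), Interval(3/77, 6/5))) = {9/98, 6/5, 4*E}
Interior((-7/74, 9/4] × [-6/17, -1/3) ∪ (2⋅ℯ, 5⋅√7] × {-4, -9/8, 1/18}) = (-7/74, 9/4) × (-6/17, -1/3)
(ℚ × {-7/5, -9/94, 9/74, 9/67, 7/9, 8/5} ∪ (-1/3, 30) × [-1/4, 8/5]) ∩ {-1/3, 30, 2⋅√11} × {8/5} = {-1/3, 30, 2⋅√11} × {8/5}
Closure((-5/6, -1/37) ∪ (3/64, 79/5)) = [-5/6, -1/37] ∪ [3/64, 79/5]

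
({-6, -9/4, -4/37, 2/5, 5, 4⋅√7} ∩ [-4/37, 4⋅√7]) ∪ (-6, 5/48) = (-6, 5/48) ∪ {2/5, 5, 4⋅√7}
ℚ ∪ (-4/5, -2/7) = ℚ ∪ [-4/5, -2/7]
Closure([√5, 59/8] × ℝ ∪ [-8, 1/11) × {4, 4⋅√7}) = ([√5, 59/8] × ℝ) ∪ ([-8, 1/11] × {4, 4⋅√7})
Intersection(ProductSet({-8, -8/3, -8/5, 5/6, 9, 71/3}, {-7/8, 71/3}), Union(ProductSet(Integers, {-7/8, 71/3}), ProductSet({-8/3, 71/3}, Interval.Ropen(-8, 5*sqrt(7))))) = Union(ProductSet({-8, 9}, {-7/8, 71/3}), ProductSet({-8/3, 71/3}, {-7/8}))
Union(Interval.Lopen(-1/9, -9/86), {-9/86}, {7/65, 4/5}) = Union({7/65, 4/5}, Interval.Lopen(-1/9, -9/86))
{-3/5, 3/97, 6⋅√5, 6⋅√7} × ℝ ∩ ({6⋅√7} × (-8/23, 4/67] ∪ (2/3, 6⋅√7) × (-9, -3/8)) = ({6⋅√5} × (-9, -3/8)) ∪ ({6⋅√7} × (-8/23, 4/67])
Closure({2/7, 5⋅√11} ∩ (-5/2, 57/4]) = {2/7}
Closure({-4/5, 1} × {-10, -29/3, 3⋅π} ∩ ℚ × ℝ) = {-4/5, 1} × {-10, -29/3, 3⋅π}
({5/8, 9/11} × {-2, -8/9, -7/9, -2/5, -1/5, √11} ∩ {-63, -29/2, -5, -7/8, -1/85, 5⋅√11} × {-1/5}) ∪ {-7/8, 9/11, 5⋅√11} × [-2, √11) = {-7/8, 9/11, 5⋅√11} × [-2, √11)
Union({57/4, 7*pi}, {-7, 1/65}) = {-7, 1/65, 57/4, 7*pi}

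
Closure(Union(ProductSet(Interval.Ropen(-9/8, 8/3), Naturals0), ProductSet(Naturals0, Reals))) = Union(ProductSet(Interval(-9/8, 8/3), Naturals0), ProductSet(Naturals0, Reals))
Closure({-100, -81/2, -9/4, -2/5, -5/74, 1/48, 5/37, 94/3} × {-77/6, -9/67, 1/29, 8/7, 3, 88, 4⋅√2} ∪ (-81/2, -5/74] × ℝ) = ([-81/2, -5/74] × ℝ) ∪ ({-100, -81/2, -9/4, -2/5, -5/74, 1/48, 5/37, 94/3} × {-77/6, -9/67, 1/29, 8/7, 3, 88, 4⋅√2})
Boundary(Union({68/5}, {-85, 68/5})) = {-85, 68/5}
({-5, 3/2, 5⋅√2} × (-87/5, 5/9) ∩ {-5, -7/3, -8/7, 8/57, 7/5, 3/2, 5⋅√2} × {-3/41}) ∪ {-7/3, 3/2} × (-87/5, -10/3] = ({-7/3, 3/2} × (-87/5, -10/3]) ∪ ({-5, 3/2, 5⋅√2} × {-3/41})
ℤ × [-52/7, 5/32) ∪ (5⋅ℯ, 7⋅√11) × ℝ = (ℤ × [-52/7, 5/32)) ∪ ((5⋅ℯ, 7⋅√11) × ℝ)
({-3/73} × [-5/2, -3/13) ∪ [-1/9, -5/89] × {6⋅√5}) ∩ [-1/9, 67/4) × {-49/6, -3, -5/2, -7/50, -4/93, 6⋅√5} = ({-3/73} × {-5/2}) ∪ ([-1/9, -5/89] × {6⋅√5})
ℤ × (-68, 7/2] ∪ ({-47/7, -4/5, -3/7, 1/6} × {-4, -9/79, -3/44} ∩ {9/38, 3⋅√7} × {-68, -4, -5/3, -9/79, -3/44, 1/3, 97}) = ℤ × (-68, 7/2]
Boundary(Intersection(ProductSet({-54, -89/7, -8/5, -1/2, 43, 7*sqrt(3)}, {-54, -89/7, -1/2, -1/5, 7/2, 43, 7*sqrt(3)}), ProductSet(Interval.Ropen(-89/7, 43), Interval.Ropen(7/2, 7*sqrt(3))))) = ProductSet({-89/7, -8/5, -1/2, 7*sqrt(3)}, {7/2})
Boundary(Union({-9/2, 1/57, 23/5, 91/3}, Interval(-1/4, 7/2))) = {-9/2, -1/4, 7/2, 23/5, 91/3}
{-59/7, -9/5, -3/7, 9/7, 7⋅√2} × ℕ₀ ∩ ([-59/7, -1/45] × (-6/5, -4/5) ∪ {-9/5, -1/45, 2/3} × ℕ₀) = {-9/5} × ℕ₀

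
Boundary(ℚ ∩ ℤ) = ℤ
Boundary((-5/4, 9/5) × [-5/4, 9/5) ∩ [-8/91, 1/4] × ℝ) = ({-8/91, 1/4} × [-5/4, 9/5]) ∪ ([-8/91, 1/4] × {-5/4, 9/5})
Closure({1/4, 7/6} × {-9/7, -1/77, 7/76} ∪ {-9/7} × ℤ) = ({-9/7} × ℤ) ∪ ({1/4, 7/6} × {-9/7, -1/77, 7/76})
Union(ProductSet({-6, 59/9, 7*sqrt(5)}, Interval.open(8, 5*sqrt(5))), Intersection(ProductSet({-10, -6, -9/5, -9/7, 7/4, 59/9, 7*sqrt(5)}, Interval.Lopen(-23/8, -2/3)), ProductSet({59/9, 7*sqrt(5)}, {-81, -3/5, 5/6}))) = ProductSet({-6, 59/9, 7*sqrt(5)}, Interval.open(8, 5*sqrt(5)))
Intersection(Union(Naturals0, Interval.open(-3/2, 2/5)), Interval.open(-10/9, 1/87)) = Union(Interval.open(-10/9, 1/87), Range(0, 1, 1))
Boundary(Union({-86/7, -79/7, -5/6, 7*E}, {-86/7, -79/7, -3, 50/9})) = {-86/7, -79/7, -3, -5/6, 50/9, 7*E}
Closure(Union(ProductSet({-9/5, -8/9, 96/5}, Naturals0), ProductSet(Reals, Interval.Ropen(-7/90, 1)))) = Union(ProductSet({-9/5, -8/9, 96/5}, Union(Complement(Naturals0, Interval.open(-7/90, 1)), Naturals0)), ProductSet(Reals, Interval(-7/90, 1)))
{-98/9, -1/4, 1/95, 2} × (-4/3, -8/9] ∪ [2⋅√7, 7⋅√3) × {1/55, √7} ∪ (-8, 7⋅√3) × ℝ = ({-98/9, -1/4, 1/95, 2} × (-4/3, -8/9]) ∪ ((-8, 7⋅√3) × ℝ)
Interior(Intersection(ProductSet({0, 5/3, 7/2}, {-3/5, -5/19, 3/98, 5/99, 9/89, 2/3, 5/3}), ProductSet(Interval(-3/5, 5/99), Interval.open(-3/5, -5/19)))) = EmptySet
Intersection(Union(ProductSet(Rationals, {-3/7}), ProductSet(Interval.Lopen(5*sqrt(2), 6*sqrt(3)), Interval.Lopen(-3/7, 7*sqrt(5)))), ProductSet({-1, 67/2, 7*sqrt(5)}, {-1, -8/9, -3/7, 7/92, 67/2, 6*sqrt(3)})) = ProductSet({-1, 67/2}, {-3/7})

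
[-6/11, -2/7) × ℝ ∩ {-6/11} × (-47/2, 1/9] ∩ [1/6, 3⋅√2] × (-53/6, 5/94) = ∅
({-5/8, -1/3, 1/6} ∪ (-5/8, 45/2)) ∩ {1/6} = {1/6}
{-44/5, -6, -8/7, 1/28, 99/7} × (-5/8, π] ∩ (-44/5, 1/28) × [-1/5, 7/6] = {-6, -8/7} × [-1/5, 7/6]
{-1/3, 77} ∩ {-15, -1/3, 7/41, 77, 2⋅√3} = {-1/3, 77}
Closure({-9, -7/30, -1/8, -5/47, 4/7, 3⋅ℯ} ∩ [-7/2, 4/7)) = {-7/30, -1/8, -5/47}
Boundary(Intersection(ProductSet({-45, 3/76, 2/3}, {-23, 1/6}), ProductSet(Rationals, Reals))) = ProductSet({-45, 3/76, 2/3}, {-23, 1/6})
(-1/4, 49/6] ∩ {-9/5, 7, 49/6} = {7, 49/6}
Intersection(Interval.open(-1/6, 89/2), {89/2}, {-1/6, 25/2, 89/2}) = EmptySet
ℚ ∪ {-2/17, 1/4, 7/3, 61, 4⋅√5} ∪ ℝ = ℝ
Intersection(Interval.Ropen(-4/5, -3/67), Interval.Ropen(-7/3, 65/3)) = Interval.Ropen(-4/5, -3/67)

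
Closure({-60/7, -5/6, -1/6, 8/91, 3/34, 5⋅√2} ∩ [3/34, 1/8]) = {3/34}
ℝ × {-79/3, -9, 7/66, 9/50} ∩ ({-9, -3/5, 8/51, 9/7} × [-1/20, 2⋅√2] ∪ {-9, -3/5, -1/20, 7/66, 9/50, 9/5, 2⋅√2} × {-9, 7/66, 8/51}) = ({-9, -3/5, 8/51, 9/7} × {7/66, 9/50}) ∪ ({-9, -3/5, -1/20, 7/66, 9/50, 9/5, 2⋅√2} × {-9, 7/66})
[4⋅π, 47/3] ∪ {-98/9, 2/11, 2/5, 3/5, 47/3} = {-98/9, 2/11, 2/5, 3/5} ∪ [4⋅π, 47/3]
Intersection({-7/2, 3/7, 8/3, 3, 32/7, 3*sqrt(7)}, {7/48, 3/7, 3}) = {3/7, 3}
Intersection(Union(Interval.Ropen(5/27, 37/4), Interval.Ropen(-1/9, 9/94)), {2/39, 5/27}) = {2/39, 5/27}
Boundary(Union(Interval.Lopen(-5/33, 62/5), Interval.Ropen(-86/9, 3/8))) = {-86/9, 62/5}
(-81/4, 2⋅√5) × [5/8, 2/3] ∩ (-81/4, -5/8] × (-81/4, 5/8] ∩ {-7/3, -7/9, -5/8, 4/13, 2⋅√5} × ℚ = {-7/3, -7/9, -5/8} × {5/8}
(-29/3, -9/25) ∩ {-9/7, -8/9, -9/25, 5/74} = {-9/7, -8/9}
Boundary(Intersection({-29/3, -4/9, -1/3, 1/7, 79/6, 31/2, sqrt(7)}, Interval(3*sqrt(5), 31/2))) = {79/6, 31/2}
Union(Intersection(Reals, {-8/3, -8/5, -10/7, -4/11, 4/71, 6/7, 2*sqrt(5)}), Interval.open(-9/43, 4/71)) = Union({-8/3, -8/5, -10/7, -4/11, 6/7, 2*sqrt(5)}, Interval.Lopen(-9/43, 4/71))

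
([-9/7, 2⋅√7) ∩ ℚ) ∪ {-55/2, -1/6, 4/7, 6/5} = {-55/2} ∪ (ℚ ∩ [-9/7, 2⋅√7))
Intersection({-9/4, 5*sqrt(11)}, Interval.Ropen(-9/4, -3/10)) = {-9/4}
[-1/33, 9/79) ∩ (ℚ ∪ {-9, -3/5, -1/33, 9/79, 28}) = ℚ ∩ [-1/33, 9/79)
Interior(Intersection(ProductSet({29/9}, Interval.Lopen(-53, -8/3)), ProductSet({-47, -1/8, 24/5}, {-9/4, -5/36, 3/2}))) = EmptySet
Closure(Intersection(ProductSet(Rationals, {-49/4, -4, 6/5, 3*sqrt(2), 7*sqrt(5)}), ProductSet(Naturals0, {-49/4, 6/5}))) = ProductSet(Naturals0, {-49/4, 6/5})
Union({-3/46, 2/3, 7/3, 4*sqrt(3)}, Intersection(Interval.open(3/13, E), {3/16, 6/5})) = {-3/46, 2/3, 6/5, 7/3, 4*sqrt(3)}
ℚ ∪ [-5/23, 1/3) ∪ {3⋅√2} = ℚ ∪ [-5/23, 1/3] ∪ {3⋅√2}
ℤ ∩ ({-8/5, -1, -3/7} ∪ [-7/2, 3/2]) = {-3, -2, …, 1}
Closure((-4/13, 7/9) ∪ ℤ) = ℤ ∪ [-4/13, 7/9]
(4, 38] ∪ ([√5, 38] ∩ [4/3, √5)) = (4, 38]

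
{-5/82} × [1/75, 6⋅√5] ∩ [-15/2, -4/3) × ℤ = ∅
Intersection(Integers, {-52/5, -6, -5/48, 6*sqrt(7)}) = {-6}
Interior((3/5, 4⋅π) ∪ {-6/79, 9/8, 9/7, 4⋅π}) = (3/5, 4⋅π)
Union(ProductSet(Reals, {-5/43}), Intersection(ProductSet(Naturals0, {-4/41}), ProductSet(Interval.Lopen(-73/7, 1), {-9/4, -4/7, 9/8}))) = ProductSet(Reals, {-5/43})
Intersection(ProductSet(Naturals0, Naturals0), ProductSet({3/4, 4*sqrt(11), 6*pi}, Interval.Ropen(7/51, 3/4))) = EmptySet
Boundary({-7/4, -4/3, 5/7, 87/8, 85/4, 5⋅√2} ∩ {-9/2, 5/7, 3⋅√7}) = {5/7}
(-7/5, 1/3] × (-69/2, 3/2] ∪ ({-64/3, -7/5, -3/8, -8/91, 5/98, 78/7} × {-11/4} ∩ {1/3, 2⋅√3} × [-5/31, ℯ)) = (-7/5, 1/3] × (-69/2, 3/2]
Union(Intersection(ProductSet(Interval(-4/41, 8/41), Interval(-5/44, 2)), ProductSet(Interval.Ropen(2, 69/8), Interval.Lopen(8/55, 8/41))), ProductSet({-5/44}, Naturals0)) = ProductSet({-5/44}, Naturals0)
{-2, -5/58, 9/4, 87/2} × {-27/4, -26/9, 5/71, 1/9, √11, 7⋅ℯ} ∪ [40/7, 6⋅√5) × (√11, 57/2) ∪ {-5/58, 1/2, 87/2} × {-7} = ({-5/58, 1/2, 87/2} × {-7}) ∪ ({-2, -5/58, 9/4, 87/2} × {-27/4, -26/9, 5/71, 1/9, √11, 7⋅ℯ}) ∪ ([40/7, 6⋅√5) × (√11, 57/2))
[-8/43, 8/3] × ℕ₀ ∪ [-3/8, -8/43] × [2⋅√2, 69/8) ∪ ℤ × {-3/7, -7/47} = (ℤ × {-3/7, -7/47}) ∪ ([-8/43, 8/3] × ℕ₀) ∪ ([-3/8, -8/43] × [2⋅√2, 69/8))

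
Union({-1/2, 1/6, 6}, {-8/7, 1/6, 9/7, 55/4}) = {-8/7, -1/2, 1/6, 9/7, 6, 55/4}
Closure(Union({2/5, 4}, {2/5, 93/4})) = {2/5, 4, 93/4}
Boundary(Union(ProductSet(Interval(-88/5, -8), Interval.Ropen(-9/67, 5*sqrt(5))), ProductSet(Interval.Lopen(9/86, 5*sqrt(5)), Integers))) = Union(ProductSet({-88/5, -8}, Interval(-9/67, 5*sqrt(5))), ProductSet(Interval(-88/5, -8), {-9/67, 5*sqrt(5)}), ProductSet(Interval(9/86, 5*sqrt(5)), Integers))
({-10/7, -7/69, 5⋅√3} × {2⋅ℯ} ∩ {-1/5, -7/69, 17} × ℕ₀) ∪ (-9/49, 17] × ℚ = (-9/49, 17] × ℚ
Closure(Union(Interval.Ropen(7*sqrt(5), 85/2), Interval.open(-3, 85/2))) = Interval(-3, 85/2)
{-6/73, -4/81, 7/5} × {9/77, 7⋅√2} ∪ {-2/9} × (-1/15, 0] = ({-2/9} × (-1/15, 0]) ∪ ({-6/73, -4/81, 7/5} × {9/77, 7⋅√2})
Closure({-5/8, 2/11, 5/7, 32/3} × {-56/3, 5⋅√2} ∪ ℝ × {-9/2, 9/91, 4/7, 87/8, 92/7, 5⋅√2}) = ({-5/8, 2/11, 5/7, 32/3} × {-56/3, 5⋅√2}) ∪ (ℝ × {-9/2, 9/91, 4/7, 87/8, 92/7, 5⋅√2})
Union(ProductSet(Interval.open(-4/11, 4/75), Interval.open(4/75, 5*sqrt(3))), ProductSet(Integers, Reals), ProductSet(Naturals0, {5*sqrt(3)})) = Union(ProductSet(Integers, Reals), ProductSet(Interval.open(-4/11, 4/75), Interval.open(4/75, 5*sqrt(3))))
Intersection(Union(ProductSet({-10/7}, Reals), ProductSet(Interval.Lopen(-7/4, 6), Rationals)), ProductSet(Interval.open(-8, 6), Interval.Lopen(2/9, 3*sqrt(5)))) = Union(ProductSet({-10/7}, Interval.Lopen(2/9, 3*sqrt(5))), ProductSet(Interval.open(-7/4, 6), Intersection(Interval.Lopen(2/9, 3*sqrt(5)), Rationals)))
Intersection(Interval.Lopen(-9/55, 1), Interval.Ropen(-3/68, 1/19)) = Interval.Ropen(-3/68, 1/19)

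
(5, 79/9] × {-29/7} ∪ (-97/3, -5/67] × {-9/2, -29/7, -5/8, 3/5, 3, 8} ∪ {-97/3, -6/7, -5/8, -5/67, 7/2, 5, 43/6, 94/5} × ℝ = ((5, 79/9] × {-29/7}) ∪ ({-97/3, -6/7, -5/8, -5/67, 7/2, 5, 43/6, 94/5} × ℝ) ∪ ((-97/3, -5/67] × {-9/2, -29/7, -5/8, 3/5, 3, 8})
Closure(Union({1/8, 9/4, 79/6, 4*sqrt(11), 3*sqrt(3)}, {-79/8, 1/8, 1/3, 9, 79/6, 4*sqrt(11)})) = {-79/8, 1/8, 1/3, 9/4, 9, 79/6, 4*sqrt(11), 3*sqrt(3)}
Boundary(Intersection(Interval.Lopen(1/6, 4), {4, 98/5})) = {4}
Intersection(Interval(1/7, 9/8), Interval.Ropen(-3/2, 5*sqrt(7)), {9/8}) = {9/8}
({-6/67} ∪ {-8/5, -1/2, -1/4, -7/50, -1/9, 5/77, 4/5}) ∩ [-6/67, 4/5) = {-6/67, 5/77}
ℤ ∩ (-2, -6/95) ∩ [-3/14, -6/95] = ∅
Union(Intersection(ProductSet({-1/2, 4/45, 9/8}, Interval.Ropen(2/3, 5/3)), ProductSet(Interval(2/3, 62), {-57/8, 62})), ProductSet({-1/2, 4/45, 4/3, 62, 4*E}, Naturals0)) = ProductSet({-1/2, 4/45, 4/3, 62, 4*E}, Naturals0)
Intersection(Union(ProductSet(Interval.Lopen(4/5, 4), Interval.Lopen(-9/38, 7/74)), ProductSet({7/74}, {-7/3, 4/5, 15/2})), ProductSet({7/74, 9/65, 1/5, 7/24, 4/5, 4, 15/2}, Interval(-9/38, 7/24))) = ProductSet({4}, Interval.Lopen(-9/38, 7/74))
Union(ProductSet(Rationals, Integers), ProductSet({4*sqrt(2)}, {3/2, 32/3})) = Union(ProductSet({4*sqrt(2)}, {3/2, 32/3}), ProductSet(Rationals, Integers))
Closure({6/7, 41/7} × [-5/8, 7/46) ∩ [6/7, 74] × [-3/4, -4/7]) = {6/7, 41/7} × [-5/8, -4/7]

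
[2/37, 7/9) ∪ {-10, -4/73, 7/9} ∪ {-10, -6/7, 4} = {-10, -6/7, -4/73, 4} ∪ [2/37, 7/9]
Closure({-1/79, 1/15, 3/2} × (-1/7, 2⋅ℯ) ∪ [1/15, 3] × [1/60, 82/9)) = ({-1/79, 1/15} × [-1/7, 2⋅ℯ]) ∪ ([1/15, 3] × [1/60, 82/9]) ∪ ({-1/79, 1/15, 3/2} × [-1/7, 2⋅ℯ))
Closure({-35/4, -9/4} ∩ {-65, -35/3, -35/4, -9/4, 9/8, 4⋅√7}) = {-35/4, -9/4}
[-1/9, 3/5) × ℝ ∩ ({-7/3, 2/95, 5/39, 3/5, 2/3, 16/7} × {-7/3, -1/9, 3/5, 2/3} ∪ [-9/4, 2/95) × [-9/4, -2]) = ({2/95, 5/39} × {-7/3, -1/9, 3/5, 2/3}) ∪ ([-1/9, 2/95) × [-9/4, -2])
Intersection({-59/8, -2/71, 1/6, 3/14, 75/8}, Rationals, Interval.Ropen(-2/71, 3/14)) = {-2/71, 1/6}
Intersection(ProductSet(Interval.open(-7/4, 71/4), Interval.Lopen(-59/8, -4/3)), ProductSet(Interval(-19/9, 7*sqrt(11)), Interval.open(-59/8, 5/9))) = ProductSet(Interval.open(-7/4, 71/4), Interval.Lopen(-59/8, -4/3))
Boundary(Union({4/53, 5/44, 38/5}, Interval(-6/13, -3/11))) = {-6/13, -3/11, 4/53, 5/44, 38/5}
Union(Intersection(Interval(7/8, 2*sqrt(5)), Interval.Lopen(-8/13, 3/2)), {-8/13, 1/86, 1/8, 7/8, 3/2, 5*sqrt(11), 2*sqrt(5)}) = Union({-8/13, 1/86, 1/8, 5*sqrt(11), 2*sqrt(5)}, Interval(7/8, 3/2))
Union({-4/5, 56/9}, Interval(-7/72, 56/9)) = Union({-4/5}, Interval(-7/72, 56/9))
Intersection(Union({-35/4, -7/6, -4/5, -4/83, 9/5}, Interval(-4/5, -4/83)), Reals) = Union({-35/4, -7/6, 9/5}, Interval(-4/5, -4/83))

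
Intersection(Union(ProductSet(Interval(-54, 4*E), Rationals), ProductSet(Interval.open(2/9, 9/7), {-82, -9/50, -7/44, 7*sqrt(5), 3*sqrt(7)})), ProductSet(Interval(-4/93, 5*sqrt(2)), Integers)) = ProductSet(Interval(-4/93, 5*sqrt(2)), Integers)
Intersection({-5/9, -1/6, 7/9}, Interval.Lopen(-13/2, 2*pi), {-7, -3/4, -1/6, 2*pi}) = {-1/6}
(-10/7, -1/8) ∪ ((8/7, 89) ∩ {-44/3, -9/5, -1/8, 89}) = (-10/7, -1/8)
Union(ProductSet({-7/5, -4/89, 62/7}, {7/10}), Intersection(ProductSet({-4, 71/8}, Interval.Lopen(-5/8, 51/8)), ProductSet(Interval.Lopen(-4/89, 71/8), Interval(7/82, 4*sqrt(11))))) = Union(ProductSet({71/8}, Interval(7/82, 51/8)), ProductSet({-7/5, -4/89, 62/7}, {7/10}))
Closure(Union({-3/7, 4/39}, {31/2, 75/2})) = {-3/7, 4/39, 31/2, 75/2}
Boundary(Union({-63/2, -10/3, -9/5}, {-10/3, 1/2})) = {-63/2, -10/3, -9/5, 1/2}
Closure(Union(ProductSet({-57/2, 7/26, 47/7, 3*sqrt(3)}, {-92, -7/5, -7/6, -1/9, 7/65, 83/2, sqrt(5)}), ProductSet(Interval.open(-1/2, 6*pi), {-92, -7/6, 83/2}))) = Union(ProductSet({-57/2, 7/26, 47/7, 3*sqrt(3)}, {-92, -7/5, -7/6, -1/9, 7/65, 83/2, sqrt(5)}), ProductSet(Interval(-1/2, 6*pi), {-92, -7/6, 83/2}))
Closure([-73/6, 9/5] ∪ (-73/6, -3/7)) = [-73/6, 9/5]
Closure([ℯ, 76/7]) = [ℯ, 76/7]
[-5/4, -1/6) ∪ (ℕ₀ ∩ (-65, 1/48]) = [-5/4, -1/6) ∪ {0}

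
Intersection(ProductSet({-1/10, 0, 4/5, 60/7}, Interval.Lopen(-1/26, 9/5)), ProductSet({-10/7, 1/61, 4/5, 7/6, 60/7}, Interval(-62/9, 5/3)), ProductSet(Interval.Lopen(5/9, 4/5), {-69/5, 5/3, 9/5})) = ProductSet({4/5}, {5/3})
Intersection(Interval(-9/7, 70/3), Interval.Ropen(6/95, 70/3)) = Interval.Ropen(6/95, 70/3)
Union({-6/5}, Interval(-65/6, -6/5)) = Interval(-65/6, -6/5)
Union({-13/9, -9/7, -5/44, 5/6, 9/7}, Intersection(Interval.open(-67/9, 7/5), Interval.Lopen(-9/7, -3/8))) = Union({-13/9, -5/44, 5/6, 9/7}, Interval(-9/7, -3/8))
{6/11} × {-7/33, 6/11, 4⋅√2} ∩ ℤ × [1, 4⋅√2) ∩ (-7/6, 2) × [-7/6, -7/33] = ∅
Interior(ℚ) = ∅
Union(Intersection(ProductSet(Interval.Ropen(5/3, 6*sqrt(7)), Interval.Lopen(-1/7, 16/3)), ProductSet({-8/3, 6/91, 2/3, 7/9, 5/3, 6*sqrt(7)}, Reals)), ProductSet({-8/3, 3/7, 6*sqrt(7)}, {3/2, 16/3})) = Union(ProductSet({5/3}, Interval.Lopen(-1/7, 16/3)), ProductSet({-8/3, 3/7, 6*sqrt(7)}, {3/2, 16/3}))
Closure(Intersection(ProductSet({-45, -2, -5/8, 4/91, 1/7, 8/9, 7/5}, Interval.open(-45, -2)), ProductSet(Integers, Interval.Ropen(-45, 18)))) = ProductSet({-45, -2}, Interval(-45, -2))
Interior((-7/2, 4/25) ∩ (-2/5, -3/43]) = (-2/5, -3/43)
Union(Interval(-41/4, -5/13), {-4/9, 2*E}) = Union({2*E}, Interval(-41/4, -5/13))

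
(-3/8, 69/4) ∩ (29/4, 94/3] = (29/4, 69/4)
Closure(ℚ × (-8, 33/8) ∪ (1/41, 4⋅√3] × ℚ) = (ℝ × [-8, 33/8]) ∪ ([1/41, 4⋅√3] × ℝ)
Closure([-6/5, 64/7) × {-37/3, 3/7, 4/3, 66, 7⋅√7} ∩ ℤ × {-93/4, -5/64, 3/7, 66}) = {-1, 0, …, 9} × {3/7, 66}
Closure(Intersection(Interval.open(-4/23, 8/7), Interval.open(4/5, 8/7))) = Interval(4/5, 8/7)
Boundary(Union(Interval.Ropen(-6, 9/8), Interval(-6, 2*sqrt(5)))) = {-6, 2*sqrt(5)}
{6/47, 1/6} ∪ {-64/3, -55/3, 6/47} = {-64/3, -55/3, 6/47, 1/6}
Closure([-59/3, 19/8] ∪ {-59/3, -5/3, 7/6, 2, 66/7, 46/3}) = [-59/3, 19/8] ∪ {66/7, 46/3}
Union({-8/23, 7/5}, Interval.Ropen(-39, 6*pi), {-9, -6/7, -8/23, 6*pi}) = Interval(-39, 6*pi)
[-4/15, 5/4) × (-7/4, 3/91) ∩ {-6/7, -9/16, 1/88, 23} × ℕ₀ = {1/88} × {0}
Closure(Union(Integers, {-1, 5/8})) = Union({5/8}, Integers)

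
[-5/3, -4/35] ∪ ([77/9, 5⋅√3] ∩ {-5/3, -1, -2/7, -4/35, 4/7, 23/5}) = [-5/3, -4/35]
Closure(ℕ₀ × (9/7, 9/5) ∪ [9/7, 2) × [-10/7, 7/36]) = (ℕ₀ × (9/7, 9/5)) ∪ ([9/7, 2] × [-10/7, 7/36]) ∪ ((ℕ₀ ∪ (ℕ₀ \ (9/7, 2))) × [9/7, 9/5])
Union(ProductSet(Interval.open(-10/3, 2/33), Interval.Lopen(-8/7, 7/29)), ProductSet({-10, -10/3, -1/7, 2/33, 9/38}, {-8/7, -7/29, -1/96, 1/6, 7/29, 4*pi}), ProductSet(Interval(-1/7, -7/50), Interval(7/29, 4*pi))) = Union(ProductSet({-10, -10/3, -1/7, 2/33, 9/38}, {-8/7, -7/29, -1/96, 1/6, 7/29, 4*pi}), ProductSet(Interval.open(-10/3, 2/33), Interval.Lopen(-8/7, 7/29)), ProductSet(Interval(-1/7, -7/50), Interval(7/29, 4*pi)))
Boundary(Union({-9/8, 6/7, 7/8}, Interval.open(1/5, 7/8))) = {-9/8, 1/5, 7/8}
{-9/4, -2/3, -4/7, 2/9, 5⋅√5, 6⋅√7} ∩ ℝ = {-9/4, -2/3, -4/7, 2/9, 5⋅√5, 6⋅√7}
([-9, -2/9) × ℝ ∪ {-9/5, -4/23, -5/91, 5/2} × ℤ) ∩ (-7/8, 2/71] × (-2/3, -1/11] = (-7/8, -2/9) × (-2/3, -1/11]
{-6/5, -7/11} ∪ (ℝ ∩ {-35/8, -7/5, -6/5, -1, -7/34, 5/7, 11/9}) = {-35/8, -7/5, -6/5, -1, -7/11, -7/34, 5/7, 11/9}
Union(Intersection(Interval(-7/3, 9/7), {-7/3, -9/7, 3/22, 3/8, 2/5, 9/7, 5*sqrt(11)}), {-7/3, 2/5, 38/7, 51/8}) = {-7/3, -9/7, 3/22, 3/8, 2/5, 9/7, 38/7, 51/8}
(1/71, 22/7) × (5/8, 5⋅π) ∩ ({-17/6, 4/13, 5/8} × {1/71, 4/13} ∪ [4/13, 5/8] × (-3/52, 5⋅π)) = [4/13, 5/8] × (5/8, 5⋅π)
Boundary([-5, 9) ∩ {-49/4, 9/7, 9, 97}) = {9/7}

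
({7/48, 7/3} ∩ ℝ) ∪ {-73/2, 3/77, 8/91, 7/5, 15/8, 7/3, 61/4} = {-73/2, 3/77, 8/91, 7/48, 7/5, 15/8, 7/3, 61/4}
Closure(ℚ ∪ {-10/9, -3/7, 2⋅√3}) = ℝ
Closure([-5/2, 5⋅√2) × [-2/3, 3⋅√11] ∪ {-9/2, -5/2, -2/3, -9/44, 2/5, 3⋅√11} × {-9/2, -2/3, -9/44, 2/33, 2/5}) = ({-9/2, -5/2, -2/3, -9/44, 2/5, 3⋅√11} × {-9/2, -2/3, -9/44, 2/33, 2/5}) ∪ ([-5/2, 5⋅√2] × [-2/3, 3⋅√11])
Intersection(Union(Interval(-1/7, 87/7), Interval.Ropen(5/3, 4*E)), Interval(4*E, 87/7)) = Interval(4*E, 87/7)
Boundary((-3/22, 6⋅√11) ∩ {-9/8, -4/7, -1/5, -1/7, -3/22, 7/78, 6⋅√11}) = {7/78}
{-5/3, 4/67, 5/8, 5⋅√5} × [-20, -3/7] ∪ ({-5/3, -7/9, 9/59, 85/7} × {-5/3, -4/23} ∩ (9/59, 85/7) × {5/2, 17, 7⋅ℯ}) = {-5/3, 4/67, 5/8, 5⋅√5} × [-20, -3/7]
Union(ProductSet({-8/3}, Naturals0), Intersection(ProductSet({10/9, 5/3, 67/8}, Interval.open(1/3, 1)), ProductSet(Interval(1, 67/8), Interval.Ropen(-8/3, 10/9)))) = Union(ProductSet({-8/3}, Naturals0), ProductSet({10/9, 5/3, 67/8}, Interval.open(1/3, 1)))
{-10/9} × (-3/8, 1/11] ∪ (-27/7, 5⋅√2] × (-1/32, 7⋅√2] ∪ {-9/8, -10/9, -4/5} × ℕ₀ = ({-9/8, -10/9, -4/5} × ℕ₀) ∪ ({-10/9} × (-3/8, 1/11]) ∪ ((-27/7, 5⋅√2] × (-1/32, 7⋅√2])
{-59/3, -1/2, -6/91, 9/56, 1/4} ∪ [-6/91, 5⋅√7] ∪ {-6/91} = {-59/3, -1/2} ∪ [-6/91, 5⋅√7]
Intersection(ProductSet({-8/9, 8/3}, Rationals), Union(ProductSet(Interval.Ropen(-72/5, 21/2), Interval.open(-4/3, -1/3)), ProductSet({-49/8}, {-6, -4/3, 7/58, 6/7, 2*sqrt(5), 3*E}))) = ProductSet({-8/9, 8/3}, Intersection(Interval.open(-4/3, -1/3), Rationals))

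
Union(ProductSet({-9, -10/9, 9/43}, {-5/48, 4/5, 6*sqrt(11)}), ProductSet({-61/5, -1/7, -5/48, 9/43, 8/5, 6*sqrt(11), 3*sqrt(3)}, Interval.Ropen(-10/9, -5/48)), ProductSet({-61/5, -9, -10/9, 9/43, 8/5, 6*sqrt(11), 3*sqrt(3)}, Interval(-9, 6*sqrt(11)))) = Union(ProductSet({-61/5, -9, -10/9, 9/43, 8/5, 6*sqrt(11), 3*sqrt(3)}, Interval(-9, 6*sqrt(11))), ProductSet({-61/5, -1/7, -5/48, 9/43, 8/5, 6*sqrt(11), 3*sqrt(3)}, Interval.Ropen(-10/9, -5/48)))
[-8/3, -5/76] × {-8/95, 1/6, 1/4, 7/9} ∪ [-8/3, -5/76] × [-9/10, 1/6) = [-8/3, -5/76] × ([-9/10, 1/6] ∪ {1/4, 7/9})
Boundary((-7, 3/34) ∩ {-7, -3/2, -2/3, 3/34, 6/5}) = {-3/2, -2/3}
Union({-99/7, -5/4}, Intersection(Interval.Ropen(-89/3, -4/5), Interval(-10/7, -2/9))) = Union({-99/7}, Interval.Ropen(-10/7, -4/5))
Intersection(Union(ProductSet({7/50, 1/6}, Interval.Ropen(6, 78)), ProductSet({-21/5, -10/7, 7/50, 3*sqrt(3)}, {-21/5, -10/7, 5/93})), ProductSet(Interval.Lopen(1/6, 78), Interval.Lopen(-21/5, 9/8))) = ProductSet({3*sqrt(3)}, {-10/7, 5/93})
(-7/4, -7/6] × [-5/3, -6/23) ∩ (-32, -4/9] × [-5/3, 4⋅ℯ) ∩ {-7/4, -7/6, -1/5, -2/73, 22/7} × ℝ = {-7/6} × [-5/3, -6/23)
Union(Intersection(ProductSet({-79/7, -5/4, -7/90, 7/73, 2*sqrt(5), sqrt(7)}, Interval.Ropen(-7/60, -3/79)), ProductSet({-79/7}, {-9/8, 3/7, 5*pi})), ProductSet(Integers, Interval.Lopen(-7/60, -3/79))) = ProductSet(Integers, Interval.Lopen(-7/60, -3/79))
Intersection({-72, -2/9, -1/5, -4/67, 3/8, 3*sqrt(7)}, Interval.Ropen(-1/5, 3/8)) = {-1/5, -4/67}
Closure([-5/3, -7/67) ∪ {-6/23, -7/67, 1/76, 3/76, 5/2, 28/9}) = [-5/3, -7/67] ∪ {1/76, 3/76, 5/2, 28/9}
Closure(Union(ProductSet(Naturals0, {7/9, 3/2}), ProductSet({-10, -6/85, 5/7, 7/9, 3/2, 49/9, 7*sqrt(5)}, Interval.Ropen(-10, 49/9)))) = Union(ProductSet({-10, -6/85, 5/7, 7/9, 3/2, 49/9, 7*sqrt(5)}, Interval(-10, 49/9)), ProductSet(Naturals0, {7/9, 3/2}))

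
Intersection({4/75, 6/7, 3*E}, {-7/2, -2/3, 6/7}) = {6/7}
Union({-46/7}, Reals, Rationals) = Reals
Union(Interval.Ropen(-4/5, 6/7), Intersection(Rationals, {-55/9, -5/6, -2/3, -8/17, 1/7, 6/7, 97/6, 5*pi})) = Union({-55/9, -5/6, 97/6}, Interval(-4/5, 6/7))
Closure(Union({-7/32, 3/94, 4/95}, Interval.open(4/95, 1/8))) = Union({-7/32, 3/94}, Interval(4/95, 1/8))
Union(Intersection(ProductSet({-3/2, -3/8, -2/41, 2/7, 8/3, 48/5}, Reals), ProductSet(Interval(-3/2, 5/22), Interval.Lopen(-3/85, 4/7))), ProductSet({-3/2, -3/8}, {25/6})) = Union(ProductSet({-3/2, -3/8}, {25/6}), ProductSet({-3/2, -3/8, -2/41}, Interval.Lopen(-3/85, 4/7)))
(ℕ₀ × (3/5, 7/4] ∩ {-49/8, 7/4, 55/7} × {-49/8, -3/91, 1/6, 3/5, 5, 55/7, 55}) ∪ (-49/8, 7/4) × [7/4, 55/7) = (-49/8, 7/4) × [7/4, 55/7)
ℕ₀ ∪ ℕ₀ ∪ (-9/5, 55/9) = (-9/5, 55/9) ∪ ℕ₀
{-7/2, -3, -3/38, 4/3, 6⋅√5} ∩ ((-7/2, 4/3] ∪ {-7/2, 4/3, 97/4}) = {-7/2, -3, -3/38, 4/3}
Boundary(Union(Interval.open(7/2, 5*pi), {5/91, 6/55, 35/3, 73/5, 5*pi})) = {5/91, 6/55, 7/2, 5*pi}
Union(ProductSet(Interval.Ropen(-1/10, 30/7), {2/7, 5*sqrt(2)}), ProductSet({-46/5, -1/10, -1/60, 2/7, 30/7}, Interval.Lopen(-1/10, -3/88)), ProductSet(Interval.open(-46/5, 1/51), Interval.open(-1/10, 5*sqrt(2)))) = Union(ProductSet({-46/5, -1/10, -1/60, 2/7, 30/7}, Interval.Lopen(-1/10, -3/88)), ProductSet(Interval.open(-46/5, 1/51), Interval.open(-1/10, 5*sqrt(2))), ProductSet(Interval.Ropen(-1/10, 30/7), {2/7, 5*sqrt(2)}))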